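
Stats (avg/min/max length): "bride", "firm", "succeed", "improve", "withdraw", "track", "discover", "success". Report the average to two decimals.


Lengths: "bride"=5, "firm"=4, "succeed"=7, "improve"=7, "withdraw"=8, "track"=5, "discover"=8, "success"=7
Sum = 51, Count = 8
Average = 51/8 = 6.38
= avg=6.38, min=4, max=8


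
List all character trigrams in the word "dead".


Word: "dead" (length 4)
Number of trigrams = 4 - 3 + 1 = 2
  Position 0: "dea"
  Position 1: "ead"
Trigrams = "dea", "ead"


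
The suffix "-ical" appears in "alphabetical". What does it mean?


Suffix: -ical
Example: alphabetical = alphabet + -ical
Meaning = relating to


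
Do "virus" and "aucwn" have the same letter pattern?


Pattern of "virus": [0, 1, 2, 3, 4]
Pattern of "aucwn": [0, 1, 2, 3, 4]
Patterns match
Same pattern = Yes


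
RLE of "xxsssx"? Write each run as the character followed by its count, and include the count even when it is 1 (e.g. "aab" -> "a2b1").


String: "xxsssx"
Scanning for consecutive runs:
  'x' x 2
  's' x 3
  'x' x 1
RLE = "x2s3x1"


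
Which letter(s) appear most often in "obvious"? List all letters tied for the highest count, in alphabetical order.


Word: "obvious"
Letter counts:
  'b': 1
  'i': 1
  'o': 2
  's': 1
  'u': 1
  'v': 1
Maximum count = 2
Most frequent = 'o' (2 times each)


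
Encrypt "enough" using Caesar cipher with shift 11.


Word: "enough"
Shift: 11
Each letter → (letter + shift) mod 26:
  'e' (4) + 11 = 15 → 'p'
  'n' (13) + 11 = 24 → 'y'
  'o' (14) + 11 = 25 → 'z'
  'u' (20) + 11 = 5 → 'f'
  'g' (6) + 11 = 17 → 'r'
  'h' (7) + 11 = 18 → 's'
Result = "pyzfrs"


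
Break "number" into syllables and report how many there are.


Word: "number"
Syllable breakdown: num · ber
Counting: 2 parts
= 2 syllables


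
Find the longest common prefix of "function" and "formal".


Word 1: "function"
Word 2: "formal"
Comparing from start:
  Pos 0: 'f' == 'f'
  Pos 1: 'u' != 'o' (stop)
LCP = "f" (length 1)


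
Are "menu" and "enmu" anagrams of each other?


Word 1: "menu" → sorted: emnu
Word 2: "enmu" → sorted: emnu
Same letters? emnu == emnu
Anagram = Yes


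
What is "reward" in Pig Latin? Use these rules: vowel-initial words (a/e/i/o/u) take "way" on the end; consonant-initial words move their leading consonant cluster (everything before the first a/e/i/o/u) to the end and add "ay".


Word: "reward"
Starts with consonant(s) → move to end, add 'ay'
Consonant cluster: "r"
Pig Latin = "ewardray"


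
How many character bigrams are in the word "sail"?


Word: "sail" (length 4)
Number of 2-grams = length - 2 + 1 = 4 - 2 + 1
= 3


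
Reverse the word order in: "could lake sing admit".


Original: "could lake sing admit"
Words (1..n): could | lake | sing | admit
Reversed (n..1): admit | sing | lake | could
Result = "admit sing lake could"


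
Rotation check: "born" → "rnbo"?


Word: "born", Candidate: "rnbo"
Method: check if candidate is substring of word+word
"bornborn" contains "rnbo"? Yes
Is rotation = Yes


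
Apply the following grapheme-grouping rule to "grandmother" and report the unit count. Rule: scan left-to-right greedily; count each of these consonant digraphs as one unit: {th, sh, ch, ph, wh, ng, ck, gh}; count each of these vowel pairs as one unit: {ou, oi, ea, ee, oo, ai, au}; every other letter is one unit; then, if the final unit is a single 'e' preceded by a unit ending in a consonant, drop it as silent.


Word: "grandmother" (11 letters)
Left-to-right scan:
  1. 'g' (letter)
  2. 'r' (letter)
  3. 'a' (letter)
  4. 'n' (letter)
  5. 'd' (letter)
  6. 'm' (letter)
  7. 'o' (letter)
  8. 'th' (digraph)
  9. 'e' (letter)
  10. 'r' (letter)
Units from scan: 10
Sound units = 10 units


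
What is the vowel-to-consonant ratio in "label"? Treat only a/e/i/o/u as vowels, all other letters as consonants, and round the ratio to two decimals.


Word: "label"
Vowels (a,e,i,o,u): 2
Consonants: 3
Ratio = 2/3
= 0.67


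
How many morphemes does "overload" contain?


Word: "overload"
Morphemes: over- / load
Each morpheme carries meaning
= 2 morphemes


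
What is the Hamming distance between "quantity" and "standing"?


Comparing character by character (same length = 8):
  Pos 0: 'q' vs 's' !=
  Pos 1: 'u' vs 't' !=
  Pos 2: 'a' vs 'a' =
  Pos 3: 'n' vs 'n' =
  Pos 4: 't' vs 'd' !=
  Pos 5: 'i' vs 'i' =
  Pos 6: 't' vs 'n' !=
  Pos 7: 'y' vs 'g' !=
Hamming distance = 5


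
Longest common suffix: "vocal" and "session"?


Word 1: "vocal"
Word 2: "session"
Comparing from end:
  Pos -1: 'l' != 'n' (stop)
LCS = "" (length 0)


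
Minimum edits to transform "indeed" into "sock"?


Word 1: "indeed" (length 6)
Word 2: "sock" (length 4)
One optimal edit sequence (insert/delete/substitute each cost 1):
  1. delete 'i'  (+1)
  2. delete 'n'  (+1)
  3. substitute 'd' -> 's'  (+1)
  4. substitute 'e' -> 'o'  (+1)
  5. substitute 'e' -> 'c'  (+1)
  6. substitute 'd' -> 'k'  (+1)
Total edit operations: 6
Edit distance = 6


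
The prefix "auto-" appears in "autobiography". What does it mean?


Prefix: auto-
Example: autobiography (auto- + biography)
Meaning = self


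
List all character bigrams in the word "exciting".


Word: "exciting" (length 8)
Number of bigrams = 8 - 2 + 1 = 7
  Position 0: "ex"
  Position 1: "xc"
  Position 2: "ci"
  Position 3: "it"
  Position 4: "ti"
  Position 5: "in"
  Position 6: "ng"
Bigrams = "ex", "xc", "ci", "it", "ti", "in", "ng"


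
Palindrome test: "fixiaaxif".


Word: "fixiaaxif"
Reversed: "fixaaixif"
Forward == Backward? fixiaaxif != fixaaixif
Palindrome = No


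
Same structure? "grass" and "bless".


Pattern of "grass": [0, 1, 2, 3, 3]
Pattern of "bless": [0, 1, 2, 3, 3]
Patterns match
Same pattern = Yes


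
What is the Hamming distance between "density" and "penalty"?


Comparing character by character (same length = 7):
  Pos 0: 'd' vs 'p' !=
  Pos 1: 'e' vs 'e' =
  Pos 2: 'n' vs 'n' =
  Pos 3: 's' vs 'a' !=
  Pos 4: 'i' vs 'l' !=
  Pos 5: 't' vs 't' =
  Pos 6: 'y' vs 'y' =
Hamming distance = 3


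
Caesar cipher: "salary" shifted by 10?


Word: "salary"
Shift: 10
Each letter → (letter + shift) mod 26:
  's' (18) + 10 = 2 → 'c'
  'a' (0) + 10 = 10 → 'k'
  'l' (11) + 10 = 21 → 'v'
  'a' (0) + 10 = 10 → 'k'
  'r' (17) + 10 = 1 → 'b'
  'y' (24) + 10 = 8 → 'i'
Result = "ckvkbi"


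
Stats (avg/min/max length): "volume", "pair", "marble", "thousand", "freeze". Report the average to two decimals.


Lengths: "volume"=6, "pair"=4, "marble"=6, "thousand"=8, "freeze"=6
Sum = 30, Count = 5
Average = 30/5 = 6.00
= avg=6.00, min=4, max=8


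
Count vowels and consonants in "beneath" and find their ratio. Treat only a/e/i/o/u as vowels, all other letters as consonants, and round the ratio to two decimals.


Word: "beneath"
Vowels (a,e,i,o,u): 3
Consonants: 4
Ratio = 3/4
= 0.75


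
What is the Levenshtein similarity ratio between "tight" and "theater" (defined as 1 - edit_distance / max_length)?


Word 1: "tight" (length 5)
Word 2: "theater" (length 7)
One optimal edit sequence:
  1. keep 't'
  2. substitute 'i' -> 'h'  (+1)
  3. substitute 'g' -> 'e'  (+1)
  4. substitute 'h' -> 'a'  (+1)
  5. keep 't'
  6. insert 'e'  (+1)
  7. insert 'r'  (+1)
Edit distance = 5
Max length = max(5, 7) = 7
Similarity = 1 - 5/7
= 0.2857


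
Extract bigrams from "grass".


Word: "grass" (length 5)
Number of bigrams = 5 - 2 + 1 = 4
  Position 0: "gr"
  Position 1: "ra"
  Position 2: "as"
  Position 3: "ss"
Bigrams = "gr", "ra", "as", "ss"


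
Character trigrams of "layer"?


Word: "layer" (length 5)
Number of trigrams = 5 - 3 + 1 = 3
  Position 0: "lay"
  Position 1: "aye"
  Position 2: "yer"
Trigrams = "lay", "aye", "yer"


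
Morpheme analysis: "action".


Word: "action"
Morphemes: act | -ion
Each morpheme carries meaning
= 2 morphemes


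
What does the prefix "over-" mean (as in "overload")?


Prefix: over-
Example: overload (over- + load)
Meaning = excessive


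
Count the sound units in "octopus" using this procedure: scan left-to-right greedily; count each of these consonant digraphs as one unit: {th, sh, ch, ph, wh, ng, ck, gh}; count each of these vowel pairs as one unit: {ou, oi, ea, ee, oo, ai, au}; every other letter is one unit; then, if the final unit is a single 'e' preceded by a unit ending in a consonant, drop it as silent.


Word: "octopus" (7 letters)
Left-to-right scan:
  1. 'o' (letter)
  2. 'c' (letter)
  3. 't' (letter)
  4. 'o' (letter)
  5. 'p' (letter)
  6. 'u' (letter)
  7. 's' (letter)
Units from scan: 7
Sound units = 7 units


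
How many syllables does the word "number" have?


Word: "number"
Syllable breakdown: num · ber
Counting: 2 parts
= 2 syllables


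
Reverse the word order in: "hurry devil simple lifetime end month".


Original: "hurry devil simple lifetime end month"
Words (1..n): hurry | devil | simple | lifetime | end | month
Reversed (n..1): month | end | lifetime | simple | devil | hurry
Result = "month end lifetime simple devil hurry"


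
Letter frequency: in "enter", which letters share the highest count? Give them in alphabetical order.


Word: "enter"
Letter counts:
  'e': 2
  'n': 1
  'r': 1
  't': 1
Maximum count = 2
Most frequent = 'e' (2 times each)


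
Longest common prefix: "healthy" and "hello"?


Word 1: "healthy"
Word 2: "hello"
Comparing from start:
  Pos 0: 'h' == 'h'
  Pos 1: 'e' == 'e'
  Pos 2: 'a' != 'l' (stop)
LCP = "he" (length 2)


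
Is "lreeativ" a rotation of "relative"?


Word: "relative", Candidate: "lreeativ"
Method: check if candidate is substring of word+word
"relativerelative" contains "lreeativ"? No
Is rotation = No


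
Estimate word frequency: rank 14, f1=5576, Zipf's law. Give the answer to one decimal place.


Zipf's law: f(r) = f(1) / r
f(1) = 5576
f(14) = 5576 / 14
= 398.3 occurrences


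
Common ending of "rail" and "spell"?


Word 1: "rail"
Word 2: "spell"
Comparing from end:
  Pos -1: 'l' == 'l'
  Pos -2: 'i' != 'l' (stop)
LCS = "l" (length 1)


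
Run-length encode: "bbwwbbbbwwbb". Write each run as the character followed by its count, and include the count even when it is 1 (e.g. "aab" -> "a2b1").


String: "bbwwbbbbwwbb"
Scanning for consecutive runs:
  'b' x 2
  'w' x 2
  'b' x 4
  'w' x 2
  'b' x 2
RLE = "b2w2b4w2b2"


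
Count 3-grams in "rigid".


Word: "rigid" (length 5)
Number of 3-grams = length - 3 + 1 = 5 - 3 + 1
= 3


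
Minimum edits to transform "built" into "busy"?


Word 1: "built" (length 5)
Word 2: "busy" (length 4)
One optimal edit sequence (insert/delete/substitute each cost 1):
  1. keep 'b'
  2. keep 'u'
  3. delete 'i'  (+1)
  4. substitute 'l' -> 's'  (+1)
  5. substitute 't' -> 'y'  (+1)
Total edit operations: 3
Edit distance = 3


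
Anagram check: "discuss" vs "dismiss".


Word 1: "discuss" → sorted: cdisssu
Word 2: "dismiss" → sorted: diimsss
Same letters? cdisssu != diimsss
Anagram = No


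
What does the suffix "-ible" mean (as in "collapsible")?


Suffix: -ible
Example: collapsible (collapse + -ible, with a spelling change)
Meaning = capable of


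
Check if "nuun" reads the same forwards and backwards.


Word: "nuun"
Reversed: "nuun"
Forward == Backward? nuun == nuun
Palindrome = Yes


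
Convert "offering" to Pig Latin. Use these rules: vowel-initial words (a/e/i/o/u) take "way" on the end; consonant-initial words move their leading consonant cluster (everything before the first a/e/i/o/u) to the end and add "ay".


Word: "offering"
Starts with vowel → add 'way'
Pig Latin = "offeringway"


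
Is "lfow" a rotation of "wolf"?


Word: "wolf", Candidate: "lfow"
Method: check if candidate is substring of word+word
"wolfwolf" contains "lfow"? No
Is rotation = No


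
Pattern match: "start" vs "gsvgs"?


Pattern of "start": [0, 1, 2, 3, 1]
Pattern of "gsvgs": [0, 1, 2, 0, 1]
Patterns do not match
Same pattern = No


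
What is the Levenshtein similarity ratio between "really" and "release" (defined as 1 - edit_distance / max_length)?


Word 1: "really" (length 6)
Word 2: "release" (length 7)
One optimal edit sequence:
  1. keep 'r'
  2. keep 'e'
  3. insert 'l'  (+1)
  4. substitute 'a' -> 'e'  (+1)
  5. substitute 'l' -> 'a'  (+1)
  6. substitute 'l' -> 's'  (+1)
  7. substitute 'y' -> 'e'  (+1)
Edit distance = 5
Max length = max(6, 7) = 7
Similarity = 1 - 5/7
= 0.2857


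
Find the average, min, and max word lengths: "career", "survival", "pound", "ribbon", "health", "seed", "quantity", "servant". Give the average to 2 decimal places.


Lengths: "career"=6, "survival"=8, "pound"=5, "ribbon"=6, "health"=6, "seed"=4, "quantity"=8, "servant"=7
Sum = 50, Count = 8
Average = 50/8 = 6.25
= avg=6.25, min=4, max=8


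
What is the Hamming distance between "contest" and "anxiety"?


Comparing character by character (same length = 7):
  Pos 0: 'c' vs 'a' !=
  Pos 1: 'o' vs 'n' !=
  Pos 2: 'n' vs 'x' !=
  Pos 3: 't' vs 'i' !=
  Pos 4: 'e' vs 'e' =
  Pos 5: 's' vs 't' !=
  Pos 6: 't' vs 'y' !=
Hamming distance = 6


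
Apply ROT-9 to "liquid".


Word: "liquid"
Shift: 9
Each letter → (letter + shift) mod 26:
  'l' (11) + 9 = 20 → 'u'
  'i' (8) + 9 = 17 → 'r'
  'q' (16) + 9 = 25 → 'z'
  'u' (20) + 9 = 3 → 'd'
  'i' (8) + 9 = 17 → 'r'
  'd' (3) + 9 = 12 → 'm'
Result = "urzdrm"


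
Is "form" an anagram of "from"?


Word 1: "from" → sorted: fmor
Word 2: "form" → sorted: fmor
Same letters? fmor == fmor
Anagram = Yes


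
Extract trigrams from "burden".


Word: "burden" (length 6)
Number of trigrams = 6 - 3 + 1 = 4
  Position 0: "bur"
  Position 1: "urd"
  Position 2: "rde"
  Position 3: "den"
Trigrams = "bur", "urd", "rde", "den"


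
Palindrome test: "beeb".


Word: "beeb"
Reversed: "beeb"
Forward == Backward? beeb == beeb
Palindrome = Yes


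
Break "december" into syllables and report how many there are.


Word: "december"
Syllable breakdown: de-cem-ber
Counting: 3 parts
= 3 syllables


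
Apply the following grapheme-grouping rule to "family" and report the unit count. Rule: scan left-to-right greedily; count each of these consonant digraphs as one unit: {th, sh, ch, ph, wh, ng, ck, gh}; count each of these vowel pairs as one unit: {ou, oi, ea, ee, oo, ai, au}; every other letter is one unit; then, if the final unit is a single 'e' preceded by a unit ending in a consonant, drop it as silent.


Word: "family" (6 letters)
Left-to-right scan:
  1. 'f' (letter)
  2. 'a' (letter)
  3. 'm' (letter)
  4. 'i' (letter)
  5. 'l' (letter)
  6. 'y' (letter)
Units from scan: 6
Sound units = 6 units


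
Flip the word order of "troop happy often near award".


Original: "troop happy often near award"
Words (1..n): troop | happy | often | near | award
Reversed (n..1): award | near | often | happy | troop
Result = "award near often happy troop"


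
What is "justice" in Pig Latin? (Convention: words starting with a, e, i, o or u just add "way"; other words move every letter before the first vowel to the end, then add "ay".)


Word: "justice"
Starts with consonant(s) → move to end, add 'ay'
Consonant cluster: "j"
Pig Latin = "usticejay"


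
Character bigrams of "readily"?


Word: "readily" (length 7)
Number of bigrams = 7 - 2 + 1 = 6
  Position 0: "re"
  Position 1: "ea"
  Position 2: "ad"
  Position 3: "di"
  Position 4: "il"
  Position 5: "ly"
Bigrams = "re", "ea", "ad", "di", "il", "ly"


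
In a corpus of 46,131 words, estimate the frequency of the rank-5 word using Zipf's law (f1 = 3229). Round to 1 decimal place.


Zipf's law: f(r) = f(1) / r
f(1) = 3229
f(5) = 3229 / 5
= 645.8 occurrences


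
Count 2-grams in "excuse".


Word: "excuse" (length 6)
Number of 2-grams = length - 2 + 1 = 6 - 2 + 1
= 5


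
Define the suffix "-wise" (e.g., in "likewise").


Suffix: -wise
As in: likewise -> like + -wise
Meaning = in the manner of


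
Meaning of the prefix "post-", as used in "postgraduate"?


Prefix: post-
Example: postgraduate (post- + graduate)
Meaning = after


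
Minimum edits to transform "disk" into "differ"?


Word 1: "disk" (length 4)
Word 2: "differ" (length 6)
One optimal edit sequence (insert/delete/substitute each cost 1):
  1. keep 'd'
  2. keep 'i'
  3. insert 'f'  (+1)
  4. insert 'f'  (+1)
  5. substitute 's' -> 'e'  (+1)
  6. substitute 'k' -> 'r'  (+1)
Total edit operations: 4
Edit distance = 4


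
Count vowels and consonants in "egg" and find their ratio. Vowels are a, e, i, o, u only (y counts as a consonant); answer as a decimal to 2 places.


Word: "egg"
Vowels (a,e,i,o,u): 1
Consonants: 2
Ratio = 1/2
= 0.50


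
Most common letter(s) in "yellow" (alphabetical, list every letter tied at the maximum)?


Word: "yellow"
Letter counts:
  'e': 1
  'l': 2
  'o': 1
  'w': 1
  'y': 1
Maximum count = 2
Most frequent = 'l' (2 times each)


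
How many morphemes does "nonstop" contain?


Word: "nonstop"
Morphemes: non- / stop
Each morpheme carries meaning
= 2 morphemes


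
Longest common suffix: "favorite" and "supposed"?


Word 1: "favorite"
Word 2: "supposed"
Comparing from end:
  Pos -1: 'e' != 'd' (stop)
LCS = "" (length 0)


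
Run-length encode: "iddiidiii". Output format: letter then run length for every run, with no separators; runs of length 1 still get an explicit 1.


String: "iddiidiii"
Scanning for consecutive runs:
  'i' x 1
  'd' x 2
  'i' x 2
  'd' x 1
  'i' x 3
RLE = "i1d2i2d1i3"


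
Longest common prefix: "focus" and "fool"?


Word 1: "focus"
Word 2: "fool"
Comparing from start:
  Pos 0: 'f' == 'f'
  Pos 1: 'o' == 'o'
  Pos 2: 'c' != 'o' (stop)
LCP = "fo" (length 2)


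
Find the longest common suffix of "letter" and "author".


Word 1: "letter"
Word 2: "author"
Comparing from end:
  Pos -1: 'r' == 'r'
  Pos -2: 'e' != 'o' (stop)
LCS = "r" (length 1)


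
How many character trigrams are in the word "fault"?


Word: "fault" (length 5)
Number of 3-grams = length - 3 + 1 = 5 - 3 + 1
= 3


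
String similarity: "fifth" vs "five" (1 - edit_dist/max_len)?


Word 1: "fifth" (length 5)
Word 2: "five" (length 4)
One optimal edit sequence:
  1. keep 'f'
  2. keep 'i'
  3. delete 'f'  (+1)
  4. substitute 't' -> 'v'  (+1)
  5. substitute 'h' -> 'e'  (+1)
Edit distance = 3
Max length = max(5, 4) = 5
Similarity = 1 - 3/5
= 0.4000


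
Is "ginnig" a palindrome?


Word: "ginnig"
Reversed: "ginnig"
Forward == Backward? ginnig == ginnig
Palindrome = Yes


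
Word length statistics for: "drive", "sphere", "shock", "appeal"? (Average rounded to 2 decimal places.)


Lengths: "drive"=5, "sphere"=6, "shock"=5, "appeal"=6
Sum = 22, Count = 4
Average = 22/4 = 5.50
= avg=5.50, min=5, max=6


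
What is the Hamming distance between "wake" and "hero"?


Comparing character by character (same length = 4):
  Pos 0: 'w' vs 'h' !=
  Pos 1: 'a' vs 'e' !=
  Pos 2: 'k' vs 'r' !=
  Pos 3: 'e' vs 'o' !=
Hamming distance = 4


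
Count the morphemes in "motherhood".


Word: "motherhood"
Morphemes: mother | -hood
Each morpheme carries meaning
= 2 morphemes


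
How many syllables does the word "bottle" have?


Word: "bottle"
Syllable breakdown: bot / tle
Counting: 2 parts
= 2 syllables


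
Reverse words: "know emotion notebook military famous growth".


Original: "know emotion notebook military famous growth"
Words (1..n): know | emotion | notebook | military | famous | growth
Reversed (n..1): growth | famous | military | notebook | emotion | know
Result = "growth famous military notebook emotion know"


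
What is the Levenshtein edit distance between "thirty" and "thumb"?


Word 1: "thirty" (length 6)
Word 2: "thumb" (length 5)
One optimal edit sequence (insert/delete/substitute each cost 1):
  1. keep 't'
  2. keep 'h'
  3. delete 'i'  (+1)
  4. substitute 'r' -> 'u'  (+1)
  5. substitute 't' -> 'm'  (+1)
  6. substitute 'y' -> 'b'  (+1)
Total edit operations: 4
Edit distance = 4


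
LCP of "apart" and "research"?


Word 1: "apart"
Word 2: "research"
Comparing from start:
  Pos 0: 'a' != 'r' (stop)
LCP = "" (length 0)


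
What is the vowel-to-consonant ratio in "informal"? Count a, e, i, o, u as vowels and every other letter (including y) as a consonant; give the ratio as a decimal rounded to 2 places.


Word: "informal"
Vowels (a,e,i,o,u): 3
Consonants: 5
Ratio = 3/5
= 0.60


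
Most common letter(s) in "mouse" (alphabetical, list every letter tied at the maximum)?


Word: "mouse"
Letter counts:
  'e': 1
  'm': 1
  'o': 1
  's': 1
  'u': 1
Maximum count = 1
Most frequent = 'e', 'm', 'o', 's', 'u' (1 time each)


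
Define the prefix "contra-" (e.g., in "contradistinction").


Prefix: contra-
Example: contradistinction = contra- + distinction
Meaning = against


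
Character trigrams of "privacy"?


Word: "privacy" (length 7)
Number of trigrams = 7 - 3 + 1 = 5
  Position 0: "pri"
  Position 1: "riv"
  Position 2: "iva"
  Position 3: "vac"
  Position 4: "acy"
Trigrams = "pri", "riv", "iva", "vac", "acy"


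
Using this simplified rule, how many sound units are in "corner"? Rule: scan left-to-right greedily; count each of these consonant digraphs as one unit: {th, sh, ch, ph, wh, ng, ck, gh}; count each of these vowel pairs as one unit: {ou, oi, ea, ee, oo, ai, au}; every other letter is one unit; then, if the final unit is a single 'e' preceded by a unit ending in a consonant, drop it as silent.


Word: "corner" (6 letters)
Left-to-right scan:
  [1] 'c' (letter)
  [2] 'o' (letter)
  [3] 'r' (letter)
  [4] 'n' (letter)
  [5] 'e' (letter)
  [6] 'r' (letter)
Units from scan: 6
Sound units = 6 units


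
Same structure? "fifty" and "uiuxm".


Pattern of "fifty": [0, 1, 0, 2, 3]
Pattern of "uiuxm": [0, 1, 0, 2, 3]
Patterns match
Same pattern = Yes


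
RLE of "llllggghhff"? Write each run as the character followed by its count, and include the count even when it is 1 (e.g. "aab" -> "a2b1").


String: "llllggghhff"
Scanning for consecutive runs:
  'l' x 4
  'g' x 3
  'h' x 2
  'f' x 2
RLE = "l4g3h2f2"


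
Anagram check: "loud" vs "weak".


Word 1: "loud" → sorted: dlou
Word 2: "weak" → sorted: aekw
Same letters? dlou != aekw
Anagram = No


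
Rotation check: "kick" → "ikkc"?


Word: "kick", Candidate: "ikkc"
Method: check if candidate is substring of word+word
"kickkick" contains "ikkc"? No
Is rotation = No


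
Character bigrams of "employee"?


Word: "employee" (length 8)
Number of bigrams = 8 - 2 + 1 = 7
  Position 0: "em"
  Position 1: "mp"
  Position 2: "pl"
  Position 3: "lo"
  Position 4: "oy"
  Position 5: "ye"
  Position 6: "ee"
Bigrams = "em", "mp", "pl", "lo", "oy", "ye", "ee"


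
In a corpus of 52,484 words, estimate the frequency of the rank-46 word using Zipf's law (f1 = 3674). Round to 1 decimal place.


Zipf's law: f(r) = f(1) / r
f(1) = 3674
f(46) = 3674 / 46
= 79.9 occurrences


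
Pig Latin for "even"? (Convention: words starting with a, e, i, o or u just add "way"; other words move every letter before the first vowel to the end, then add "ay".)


Word: "even"
Starts with vowel → add 'way'
Pig Latin = "evenway"


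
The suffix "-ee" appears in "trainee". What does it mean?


Suffix: -ee
Example: trainee (train + -ee)
Meaning = one who receives


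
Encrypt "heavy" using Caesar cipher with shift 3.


Word: "heavy"
Shift: 3
Each letter → (letter + shift) mod 26:
  'h' (7) + 3 = 10 → 'k'
  'e' (4) + 3 = 7 → 'h'
  'a' (0) + 3 = 3 → 'd'
  'v' (21) + 3 = 24 → 'y'
  'y' (24) + 3 = 1 → 'b'
Result = "khdyb"


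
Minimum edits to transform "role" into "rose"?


Word 1: "role" (length 4)
Word 2: "rose" (length 4)
One optimal edit sequence (insert/delete/substitute each cost 1):
  1. keep 'r'
  2. keep 'o'
  3. substitute 'l' -> 's'  (+1)
  4. keep 'e'
Total edit operations: 1
Edit distance = 1


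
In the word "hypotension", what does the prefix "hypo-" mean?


Prefix: hypo-
As in: hypotension -> hypo- + tension
Meaning = under / below normal


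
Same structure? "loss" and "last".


Pattern of "loss": [0, 1, 2, 2]
Pattern of "last": [0, 1, 2, 3]
Patterns do not match
Same pattern = No


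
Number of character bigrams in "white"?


Word: "white" (length 5)
Number of 2-grams = length - 2 + 1 = 5 - 2 + 1
= 4


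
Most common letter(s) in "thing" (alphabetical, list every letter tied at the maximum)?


Word: "thing"
Letter counts:
  'g': 1
  'h': 1
  'i': 1
  'n': 1
  't': 1
Maximum count = 1
Most frequent = 'g', 'h', 'i', 'n', 't' (1 time each)


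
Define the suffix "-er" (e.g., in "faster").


Suffix: -er
Example: faster (fast + -er)
Meaning = one who / more


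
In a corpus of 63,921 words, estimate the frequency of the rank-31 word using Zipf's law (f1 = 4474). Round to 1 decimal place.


Zipf's law: f(r) = f(1) / r
f(1) = 4474
f(31) = 4474 / 31
= 144.3 occurrences


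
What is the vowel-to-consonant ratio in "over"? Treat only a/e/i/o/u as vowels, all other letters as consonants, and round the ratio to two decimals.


Word: "over"
Vowels (a,e,i,o,u): 2
Consonants: 2
Ratio = 2/2
= 1.00


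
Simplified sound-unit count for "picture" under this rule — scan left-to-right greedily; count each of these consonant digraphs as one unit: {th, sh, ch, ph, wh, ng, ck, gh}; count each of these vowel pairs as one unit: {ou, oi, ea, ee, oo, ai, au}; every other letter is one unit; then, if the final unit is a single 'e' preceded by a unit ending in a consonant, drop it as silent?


Word: "picture" (7 letters)
Left-to-right scan:
  1. 'p' (letter)
  2. 'i' (letter)
  3. 'c' (letter)
  4. 't' (letter)
  5. 'u' (letter)
  6. 'r' (letter)
  7. 'e' (letter)
Units from scan: 7
Final unit is 'e' after a consonant -> drop as silent (-1)
Sound units = 6 units


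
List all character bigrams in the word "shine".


Word: "shine" (length 5)
Number of bigrams = 5 - 2 + 1 = 4
  Position 0: "sh"
  Position 1: "hi"
  Position 2: "in"
  Position 3: "ne"
Bigrams = "sh", "hi", "in", "ne"


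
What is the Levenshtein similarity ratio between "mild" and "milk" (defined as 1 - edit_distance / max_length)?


Word 1: "mild" (length 4)
Word 2: "milk" (length 4)
One optimal edit sequence:
  1. keep 'm'
  2. keep 'i'
  3. keep 'l'
  4. substitute 'd' -> 'k'  (+1)
Edit distance = 1
Max length = max(4, 4) = 4
Similarity = 1 - 1/4
= 0.7500


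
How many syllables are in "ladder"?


Word: "ladder"
Syllable breakdown: lad · der
Counting: 2 parts
= 2 syllables


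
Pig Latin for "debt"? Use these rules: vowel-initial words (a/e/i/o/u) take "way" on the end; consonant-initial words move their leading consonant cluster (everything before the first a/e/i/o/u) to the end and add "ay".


Word: "debt"
Starts with consonant(s) → move to end, add 'ay'
Consonant cluster: "d"
Pig Latin = "ebtday"


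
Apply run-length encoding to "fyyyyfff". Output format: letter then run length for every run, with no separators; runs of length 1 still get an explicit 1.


String: "fyyyyfff"
Scanning for consecutive runs:
  'f' x 1
  'y' x 4
  'f' x 3
RLE = "f1y4f3"


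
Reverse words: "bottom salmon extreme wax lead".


Original: "bottom salmon extreme wax lead"
Words (1..n): bottom | salmon | extreme | wax | lead
Reversed (n..1): lead | wax | extreme | salmon | bottom
Result = "lead wax extreme salmon bottom"


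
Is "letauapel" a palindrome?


Word: "letauapel"
Reversed: "lepauatel"
Forward == Backward? letauapel != lepauatel
Palindrome = No


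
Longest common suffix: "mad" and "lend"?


Word 1: "mad"
Word 2: "lend"
Comparing from end:
  Pos -1: 'd' == 'd'
  Pos -2: 'a' != 'n' (stop)
LCS = "d" (length 1)


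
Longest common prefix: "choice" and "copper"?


Word 1: "choice"
Word 2: "copper"
Comparing from start:
  Pos 0: 'c' == 'c'
  Pos 1: 'h' != 'o' (stop)
LCP = "c" (length 1)


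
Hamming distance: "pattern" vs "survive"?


Comparing character by character (same length = 7):
  Pos 0: 'p' vs 's' !=
  Pos 1: 'a' vs 'u' !=
  Pos 2: 't' vs 'r' !=
  Pos 3: 't' vs 'v' !=
  Pos 4: 'e' vs 'i' !=
  Pos 5: 'r' vs 'v' !=
  Pos 6: 'n' vs 'e' !=
Hamming distance = 7


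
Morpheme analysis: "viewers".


Word: "viewers"
Morphemes: view + -er + -s
Each morpheme carries meaning
= 3 morphemes


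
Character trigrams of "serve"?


Word: "serve" (length 5)
Number of trigrams = 5 - 3 + 1 = 3
  Position 0: "ser"
  Position 1: "erv"
  Position 2: "rve"
Trigrams = "ser", "erv", "rve"


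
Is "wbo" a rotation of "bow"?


Word: "bow", Candidate: "wbo"
Method: check if candidate is substring of word+word
"bowbow" contains "wbo"? Yes
Is rotation = Yes


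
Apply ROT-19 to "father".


Word: "father"
Shift: 19
Each letter → (letter + shift) mod 26:
  'f' (5) + 19 = 24 → 'y'
  'a' (0) + 19 = 19 → 't'
  't' (19) + 19 = 12 → 'm'
  'h' (7) + 19 = 0 → 'a'
  'e' (4) + 19 = 23 → 'x'
  'r' (17) + 19 = 10 → 'k'
Result = "ytmaxk"


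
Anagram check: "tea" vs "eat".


Word 1: "tea" → sorted: aet
Word 2: "eat" → sorted: aet
Same letters? aet == aet
Anagram = Yes


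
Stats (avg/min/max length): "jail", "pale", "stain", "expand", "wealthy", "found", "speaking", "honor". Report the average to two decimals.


Lengths: "jail"=4, "pale"=4, "stain"=5, "expand"=6, "wealthy"=7, "found"=5, "speaking"=8, "honor"=5
Sum = 44, Count = 8
Average = 44/8 = 5.50
= avg=5.50, min=4, max=8


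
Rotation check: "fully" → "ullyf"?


Word: "fully", Candidate: "ullyf"
Method: check if candidate is substring of word+word
"fullyfully" contains "ullyf"? Yes
Is rotation = Yes


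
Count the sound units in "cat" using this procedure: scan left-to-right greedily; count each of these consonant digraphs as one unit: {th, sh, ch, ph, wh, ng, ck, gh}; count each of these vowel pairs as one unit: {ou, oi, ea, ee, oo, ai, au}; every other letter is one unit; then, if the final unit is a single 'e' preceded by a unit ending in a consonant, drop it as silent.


Word: "cat" (3 letters)
Left-to-right scan:
  1. 'c' (letter)
  2. 'a' (letter)
  3. 't' (letter)
Units from scan: 3
Sound units = 3 units


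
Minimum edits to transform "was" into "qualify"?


Word 1: "was" (length 3)
Word 2: "qualify" (length 7)
One optimal edit sequence (insert/delete/substitute each cost 1):
  1. insert 'q'  (+1)
  2. substitute 'w' -> 'u'  (+1)
  3. keep 'a'
  4. insert 'l'  (+1)
  5. insert 'i'  (+1)
  6. insert 'f'  (+1)
  7. substitute 's' -> 'y'  (+1)
Total edit operations: 6
Edit distance = 6


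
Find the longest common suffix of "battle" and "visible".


Word 1: "battle"
Word 2: "visible"
Comparing from end:
  Pos -1: 'e' == 'e'
  Pos -2: 'l' == 'l'
  Pos -3: 't' != 'b' (stop)
LCS = "le" (length 2)


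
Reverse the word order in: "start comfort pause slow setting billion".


Original: "start comfort pause slow setting billion"
Words (1..n): start | comfort | pause | slow | setting | billion
Reversed (n..1): billion | setting | slow | pause | comfort | start
Result = "billion setting slow pause comfort start"


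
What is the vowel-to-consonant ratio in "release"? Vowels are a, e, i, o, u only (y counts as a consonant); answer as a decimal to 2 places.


Word: "release"
Vowels (a,e,i,o,u): 4
Consonants: 3
Ratio = 4/3
= 1.33


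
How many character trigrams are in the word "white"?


Word: "white" (length 5)
Number of 3-grams = length - 3 + 1 = 5 - 3 + 1
= 3


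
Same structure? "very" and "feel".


Pattern of "very": [0, 1, 2, 3]
Pattern of "feel": [0, 1, 1, 2]
Patterns do not match
Same pattern = No


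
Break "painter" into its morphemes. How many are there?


Word: "painter"
Morphemes: paint | -er
Each morpheme carries meaning
= 2 morphemes


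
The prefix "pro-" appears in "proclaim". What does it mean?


Prefix: pro-
Example: proclaim (pro- + claim)
Meaning = forward / in favor of


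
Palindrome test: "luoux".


Word: "luoux"
Reversed: "xuoul"
Forward == Backward? luoux != xuoul
Palindrome = No


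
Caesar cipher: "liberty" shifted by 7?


Word: "liberty"
Shift: 7
Each letter → (letter + shift) mod 26:
  'l' (11) + 7 = 18 → 's'
  'i' (8) + 7 = 15 → 'p'
  'b' (1) + 7 = 8 → 'i'
  'e' (4) + 7 = 11 → 'l'
  'r' (17) + 7 = 24 → 'y'
  't' (19) + 7 = 0 → 'a'
  'y' (24) + 7 = 5 → 'f'
Result = "spilyaf"


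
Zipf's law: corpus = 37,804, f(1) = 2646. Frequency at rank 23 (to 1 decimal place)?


Zipf's law: f(r) = f(1) / r
f(1) = 2646
f(23) = 2646 / 23
= 115.0 occurrences


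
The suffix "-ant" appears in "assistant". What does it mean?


Suffix: -ant
As in: assistant -> assist + -ant
Meaning = one who / that which


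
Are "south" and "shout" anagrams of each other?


Word 1: "south" → sorted: hostu
Word 2: "shout" → sorted: hostu
Same letters? hostu == hostu
Anagram = Yes


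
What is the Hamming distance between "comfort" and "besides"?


Comparing character by character (same length = 7):
  Pos 0: 'c' vs 'b' !=
  Pos 1: 'o' vs 'e' !=
  Pos 2: 'm' vs 's' !=
  Pos 3: 'f' vs 'i' !=
  Pos 4: 'o' vs 'd' !=
  Pos 5: 'r' vs 'e' !=
  Pos 6: 't' vs 's' !=
Hamming distance = 7


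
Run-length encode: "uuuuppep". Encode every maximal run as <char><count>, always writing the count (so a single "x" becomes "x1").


String: "uuuuppep"
Scanning for consecutive runs:
  'u' x 4
  'p' x 2
  'e' x 1
  'p' x 1
RLE = "u4p2e1p1"


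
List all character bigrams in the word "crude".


Word: "crude" (length 5)
Number of bigrams = 5 - 2 + 1 = 4
  Position 0: "cr"
  Position 1: "ru"
  Position 2: "ud"
  Position 3: "de"
Bigrams = "cr", "ru", "ud", "de"


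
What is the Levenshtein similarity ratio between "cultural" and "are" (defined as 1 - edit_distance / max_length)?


Word 1: "cultural" (length 8)
Word 2: "are" (length 3)
One optimal edit sequence:
  1. delete 'c'  (+1)
  2. delete 'u'  (+1)
  3. delete 'l'  (+1)
  4. delete 't'  (+1)
  5. substitute 'u' -> 'a'  (+1)
  6. keep 'r'
  7. delete 'a'  (+1)
  8. substitute 'l' -> 'e'  (+1)
Edit distance = 7
Max length = max(8, 3) = 8
Similarity = 1 - 7/8
= 0.1250


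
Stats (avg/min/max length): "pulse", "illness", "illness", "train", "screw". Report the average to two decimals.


Lengths: "pulse"=5, "illness"=7, "illness"=7, "train"=5, "screw"=5
Sum = 29, Count = 5
Average = 29/5 = 5.80
= avg=5.80, min=5, max=7


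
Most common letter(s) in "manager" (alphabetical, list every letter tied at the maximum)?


Word: "manager"
Letter counts:
  'a': 2
  'e': 1
  'g': 1
  'm': 1
  'n': 1
  'r': 1
Maximum count = 2
Most frequent = 'a' (2 times each)


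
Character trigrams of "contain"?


Word: "contain" (length 7)
Number of trigrams = 7 - 3 + 1 = 5
  Position 0: "con"
  Position 1: "ont"
  Position 2: "nta"
  Position 3: "tai"
  Position 4: "ain"
Trigrams = "con", "ont", "nta", "tai", "ain"


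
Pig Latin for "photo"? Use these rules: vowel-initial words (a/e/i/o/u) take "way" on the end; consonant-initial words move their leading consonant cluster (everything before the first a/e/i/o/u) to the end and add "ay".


Word: "photo"
Starts with consonant(s) → move to end, add 'ay'
Consonant cluster: "ph"
Pig Latin = "otophay"


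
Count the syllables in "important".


Word: "important"
Syllable breakdown: im · por · tant
Counting: 3 parts
= 3 syllables


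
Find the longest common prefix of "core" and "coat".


Word 1: "core"
Word 2: "coat"
Comparing from start:
  Pos 0: 'c' == 'c'
  Pos 1: 'o' == 'o'
  Pos 2: 'r' != 'a' (stop)
LCP = "co" (length 2)


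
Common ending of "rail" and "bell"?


Word 1: "rail"
Word 2: "bell"
Comparing from end:
  Pos -1: 'l' == 'l'
  Pos -2: 'i' != 'l' (stop)
LCS = "l" (length 1)


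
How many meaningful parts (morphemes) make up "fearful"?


Word: "fearful"
Morphemes: fear | -ful
Each morpheme carries meaning
= 2 morphemes


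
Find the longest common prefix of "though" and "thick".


Word 1: "though"
Word 2: "thick"
Comparing from start:
  Pos 0: 't' == 't'
  Pos 1: 'h' == 'h'
  Pos 2: 'o' != 'i' (stop)
LCP = "th" (length 2)


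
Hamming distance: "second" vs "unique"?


Comparing character by character (same length = 6):
  Pos 0: 's' vs 'u' !=
  Pos 1: 'e' vs 'n' !=
  Pos 2: 'c' vs 'i' !=
  Pos 3: 'o' vs 'q' !=
  Pos 4: 'n' vs 'u' !=
  Pos 5: 'd' vs 'e' !=
Hamming distance = 6


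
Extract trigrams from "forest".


Word: "forest" (length 6)
Number of trigrams = 6 - 3 + 1 = 4
  Position 0: "for"
  Position 1: "ore"
  Position 2: "res"
  Position 3: "est"
Trigrams = "for", "ore", "res", "est"


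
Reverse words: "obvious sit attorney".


Original: "obvious sit attorney"
Words (1..n): obvious | sit | attorney
Reversed (n..1): attorney | sit | obvious
Result = "attorney sit obvious"


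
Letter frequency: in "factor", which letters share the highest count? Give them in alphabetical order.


Word: "factor"
Letter counts:
  'a': 1
  'c': 1
  'f': 1
  'o': 1
  'r': 1
  't': 1
Maximum count = 1
Most frequent = 'a', 'c', 'f', 'o', 'r', 't' (1 time each)


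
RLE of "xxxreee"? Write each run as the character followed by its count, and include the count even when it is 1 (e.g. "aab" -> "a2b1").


String: "xxxreee"
Scanning for consecutive runs:
  'x' x 3
  'r' x 1
  'e' x 3
RLE = "x3r1e3"


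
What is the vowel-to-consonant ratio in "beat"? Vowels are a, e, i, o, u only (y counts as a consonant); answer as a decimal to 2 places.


Word: "beat"
Vowels (a,e,i,o,u): 2
Consonants: 2
Ratio = 2/2
= 1.00


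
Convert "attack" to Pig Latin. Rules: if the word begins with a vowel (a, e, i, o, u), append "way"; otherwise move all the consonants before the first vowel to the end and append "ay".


Word: "attack"
Starts with vowel → add 'way'
Pig Latin = "attackway"


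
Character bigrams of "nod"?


Word: "nod" (length 3)
Number of bigrams = 3 - 2 + 1 = 2
  Position 0: "no"
  Position 1: "od"
Bigrams = "no", "od"


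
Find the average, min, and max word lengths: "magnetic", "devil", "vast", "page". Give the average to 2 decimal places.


Lengths: "magnetic"=8, "devil"=5, "vast"=4, "page"=4
Sum = 21, Count = 4
Average = 21/4 = 5.25
= avg=5.25, min=4, max=8


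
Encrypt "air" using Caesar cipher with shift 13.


Word: "air"
Shift: 13
Each letter → (letter + shift) mod 26:
  'a' (0) + 13 = 13 → 'n'
  'i' (8) + 13 = 21 → 'v'
  'r' (17) + 13 = 4 → 'e'
Result = "nve"


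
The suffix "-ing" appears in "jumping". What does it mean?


Suffix: -ing
Example: jumping = jump + -ing
Meaning = present participle


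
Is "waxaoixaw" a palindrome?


Word: "waxaoixaw"
Reversed: "waxioaxaw"
Forward == Backward? waxaoixaw != waxioaxaw
Palindrome = No


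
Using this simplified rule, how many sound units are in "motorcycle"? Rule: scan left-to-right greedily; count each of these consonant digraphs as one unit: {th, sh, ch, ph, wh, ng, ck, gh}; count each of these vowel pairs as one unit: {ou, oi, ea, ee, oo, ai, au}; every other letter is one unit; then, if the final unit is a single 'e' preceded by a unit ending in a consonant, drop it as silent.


Word: "motorcycle" (10 letters)
Left-to-right scan:
  1. 'm' (letter)
  2. 'o' (letter)
  3. 't' (letter)
  4. 'o' (letter)
  5. 'r' (letter)
  6. 'c' (letter)
  7. 'y' (letter)
  8. 'c' (letter)
  9. 'l' (letter)
  10. 'e' (letter)
Units from scan: 10
Final unit is 'e' after a consonant -> drop as silent (-1)
Sound units = 9 units


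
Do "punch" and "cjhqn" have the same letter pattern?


Pattern of "punch": [0, 1, 2, 3, 4]
Pattern of "cjhqn": [0, 1, 2, 3, 4]
Patterns match
Same pattern = Yes


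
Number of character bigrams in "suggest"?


Word: "suggest" (length 7)
Number of 2-grams = length - 2 + 1 = 7 - 2 + 1
= 6
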